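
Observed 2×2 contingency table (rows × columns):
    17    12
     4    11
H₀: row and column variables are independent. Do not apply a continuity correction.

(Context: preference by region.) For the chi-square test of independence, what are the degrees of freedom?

df = (r−1)(c−1) = (2−1)·(2−1) = 1

degrees of freedom = 1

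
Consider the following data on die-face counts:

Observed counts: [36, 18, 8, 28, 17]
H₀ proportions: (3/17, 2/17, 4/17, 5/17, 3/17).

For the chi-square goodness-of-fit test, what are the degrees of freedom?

degrees of freedom = 4

df = k − 1 = 5 − 1 = 4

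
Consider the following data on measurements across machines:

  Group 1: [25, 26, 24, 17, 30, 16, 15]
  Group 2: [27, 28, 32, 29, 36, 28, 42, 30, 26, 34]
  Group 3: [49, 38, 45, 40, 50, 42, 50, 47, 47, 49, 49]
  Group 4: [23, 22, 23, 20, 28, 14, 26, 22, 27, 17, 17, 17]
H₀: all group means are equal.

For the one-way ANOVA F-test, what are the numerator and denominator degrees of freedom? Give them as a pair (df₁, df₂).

degrees of freedom = [3, 36]

k = 4 groups, N = 40 total
df = (k−1, N−k) = (4−1, 40−4) = (3, 36)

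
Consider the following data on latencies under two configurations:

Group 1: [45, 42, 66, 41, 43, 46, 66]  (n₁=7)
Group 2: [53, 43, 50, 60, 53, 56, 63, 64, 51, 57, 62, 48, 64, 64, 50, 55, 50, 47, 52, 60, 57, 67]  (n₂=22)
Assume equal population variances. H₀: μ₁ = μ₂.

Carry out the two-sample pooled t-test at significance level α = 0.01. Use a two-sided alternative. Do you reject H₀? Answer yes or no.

reject H₀: no

x̄₁=49.857, s₁=11.157, n₁=7
x̄₂=55.727, s₂=6.591, n₂=22
s_p² = [6·11.157² + 21·6.591²]/27 = 61.4526
SE = √(s_p²·(1/7+1/22)) = 3.4018
t = (49.857−55.727)/3.4018 = -1.7256
df = 27
p-value (two-sided) = 0.09585
At α=0.01: p ≥ α → fail to reject H₀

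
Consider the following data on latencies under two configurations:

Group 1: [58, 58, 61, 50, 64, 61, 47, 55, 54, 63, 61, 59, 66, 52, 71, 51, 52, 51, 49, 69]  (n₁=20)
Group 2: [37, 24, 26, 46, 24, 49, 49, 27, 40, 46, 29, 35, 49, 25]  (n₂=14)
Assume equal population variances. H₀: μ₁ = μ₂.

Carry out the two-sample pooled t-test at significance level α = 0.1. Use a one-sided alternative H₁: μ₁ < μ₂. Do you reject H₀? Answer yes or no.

reject H₀: no

x̄₁=57.600, s₁=6.886, n₁=20
x̄₂=36.143, s₂=10.242, n₂=14
s_p² = [19·6.886² + 13·10.242²]/32 = 70.7661
SE = √(s_p²·(1/20+1/14)) = 2.9314
t = (57.600−36.143)/2.9314 = 7.3198
df = 32
p-value (one-sided, H₁ less) = 1.00000
At α=0.1: p ≥ α → fail to reject H₀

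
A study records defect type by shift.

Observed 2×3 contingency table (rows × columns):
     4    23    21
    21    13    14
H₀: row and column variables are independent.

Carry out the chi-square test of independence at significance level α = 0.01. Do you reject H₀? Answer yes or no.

Row totals [48, 48], col totals [25, 36, 35], n=96
χ² = (4−12.50)²/12.50 + (23−18.00)²/18.00 + (21−17.50)²/17.50 + (21−12.50)²/12.50 + (13−18.00)²/18.00 + (14−17.50)²/17.50 = 15.7378
df = 2
p-value (upper-tail) = 0.00038
At α=0.01: p < α → reject H₀

reject H₀: yes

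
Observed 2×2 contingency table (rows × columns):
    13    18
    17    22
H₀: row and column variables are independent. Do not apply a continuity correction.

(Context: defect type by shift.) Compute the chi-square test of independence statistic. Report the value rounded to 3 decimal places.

test statistic = 0.019

Row totals [31, 39], col totals [30, 40], n=70
χ² = (13−13.29)²/13.29 + (18−17.71)²/17.71 + (17−16.71)²/16.71 + (22−22.29)²/22.29 = 0.0193
df = 1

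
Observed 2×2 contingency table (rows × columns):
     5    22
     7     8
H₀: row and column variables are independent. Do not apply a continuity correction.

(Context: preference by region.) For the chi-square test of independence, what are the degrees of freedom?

degrees of freedom = 1

df = (r−1)(c−1) = (2−1)·(2−1) = 1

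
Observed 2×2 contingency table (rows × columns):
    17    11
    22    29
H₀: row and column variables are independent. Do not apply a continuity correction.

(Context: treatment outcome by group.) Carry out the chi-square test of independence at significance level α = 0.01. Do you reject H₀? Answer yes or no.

Row totals [28, 51], col totals [39, 40], n=79
χ² = (17−13.82)²/13.82 + (11−14.18)²/14.18 + (22−25.18)²/25.18 + (29−25.82)²/25.82 = 2.2342
df = 1
p-value (upper-tail) = 0.13499
At α=0.01: p ≥ α → fail to reject H₀

reject H₀: no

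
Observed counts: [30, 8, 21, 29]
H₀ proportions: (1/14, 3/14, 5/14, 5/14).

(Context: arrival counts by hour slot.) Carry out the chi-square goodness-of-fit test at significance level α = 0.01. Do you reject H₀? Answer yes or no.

n = 88; E_i = n·p_i = [6.29, 18.86, 31.43, 31.43]
χ² = (30−6.29)²/6.29 + (8−18.86)²/18.86 + (21−31.43)²/31.43 + (29−31.43)²/31.43 = 99.3667
df = 3
p-value (upper-tail) = 0.00000
At α=0.01: p < α → reject H₀

reject H₀: yes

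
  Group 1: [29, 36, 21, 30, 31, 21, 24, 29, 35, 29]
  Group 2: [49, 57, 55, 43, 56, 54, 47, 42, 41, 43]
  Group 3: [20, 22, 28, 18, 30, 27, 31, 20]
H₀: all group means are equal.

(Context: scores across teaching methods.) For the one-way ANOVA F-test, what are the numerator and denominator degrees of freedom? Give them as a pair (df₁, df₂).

k = 3 groups, N = 28 total
df = (k−1, N−k) = (3−1, 28−3) = (2, 25)

degrees of freedom = [2, 25]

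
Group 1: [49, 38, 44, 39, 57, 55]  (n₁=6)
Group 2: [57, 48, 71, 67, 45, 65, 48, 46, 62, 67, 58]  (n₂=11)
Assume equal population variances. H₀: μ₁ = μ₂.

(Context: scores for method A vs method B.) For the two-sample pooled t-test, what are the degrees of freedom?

degrees of freedom = 15

df = n₁ + n₂ − 2 = 6 + 11 − 2 = 15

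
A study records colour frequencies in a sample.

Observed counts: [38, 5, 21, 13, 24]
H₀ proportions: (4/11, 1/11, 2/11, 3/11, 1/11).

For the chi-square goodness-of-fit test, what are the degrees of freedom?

degrees of freedom = 4

df = k − 1 = 5 − 1 = 4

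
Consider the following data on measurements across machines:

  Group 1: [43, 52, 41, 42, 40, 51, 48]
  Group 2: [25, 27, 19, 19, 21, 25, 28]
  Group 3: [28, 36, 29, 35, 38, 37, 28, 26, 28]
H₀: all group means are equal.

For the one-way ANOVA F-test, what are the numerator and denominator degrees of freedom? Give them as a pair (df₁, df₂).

k = 3 groups, N = 23 total
df = (k−1, N−k) = (3−1, 23−3) = (2, 20)

degrees of freedom = [2, 20]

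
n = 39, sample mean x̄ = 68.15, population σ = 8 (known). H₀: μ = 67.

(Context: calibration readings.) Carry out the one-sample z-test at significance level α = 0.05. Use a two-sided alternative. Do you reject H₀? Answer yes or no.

reject H₀: no

SE = σ/√n = 8/√39 = 1.2810
z = (x̄−μ₀)/SE = (68.15−67)/1.2810 = 0.8977
p-value (two-sided) = 0.36934
At α=0.05: p ≥ α → fail to reject H₀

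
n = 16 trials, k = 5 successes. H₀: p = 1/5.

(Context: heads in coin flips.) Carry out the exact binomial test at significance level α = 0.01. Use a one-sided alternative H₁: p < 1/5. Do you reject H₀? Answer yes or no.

Exact binomial: n=16, k=5, p₀=1/5=0.2000
P(X≤5) from Σ C(n,i)·p₀^i·(1−p₀)^(n−i)
p-value (one-sided, H₁ less) = 0.91831
At α=0.01: p ≥ α → fail to reject H₀

reject H₀: no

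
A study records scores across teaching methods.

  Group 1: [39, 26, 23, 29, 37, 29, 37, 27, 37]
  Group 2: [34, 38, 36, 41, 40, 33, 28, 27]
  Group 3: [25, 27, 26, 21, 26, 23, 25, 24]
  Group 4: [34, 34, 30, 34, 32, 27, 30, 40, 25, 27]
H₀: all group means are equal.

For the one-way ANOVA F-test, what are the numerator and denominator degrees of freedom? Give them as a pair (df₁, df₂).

degrees of freedom = [3, 31]

k = 4 groups, N = 35 total
df = (k−1, N−k) = (4−1, 35−4) = (3, 31)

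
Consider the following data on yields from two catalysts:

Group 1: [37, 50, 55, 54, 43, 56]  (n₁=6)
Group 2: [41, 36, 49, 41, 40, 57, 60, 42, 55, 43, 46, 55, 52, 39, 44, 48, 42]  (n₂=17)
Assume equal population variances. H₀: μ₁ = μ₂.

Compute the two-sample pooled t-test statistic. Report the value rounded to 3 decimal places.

x̄₁=49.167, s₁=7.627, n₁=6
x̄₂=46.471, s₂=7.090, n₂=17
s_p² = [5·7.627² + 16·7.090²]/21 = 52.1461
SE = √(s_p²·(1/6+1/17)) = 3.4291
t = (49.167−46.471)/3.4291 = 0.7862
df = 21

test statistic = 0.786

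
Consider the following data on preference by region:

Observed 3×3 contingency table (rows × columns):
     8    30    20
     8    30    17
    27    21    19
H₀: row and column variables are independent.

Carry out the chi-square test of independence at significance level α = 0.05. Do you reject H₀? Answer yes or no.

Row totals [58, 55, 67], col totals [43, 81, 56], n=180
χ² = (8−13.86)²/13.86 + (30−26.10)²/26.10 + (20−18.04)²/18.04 + (8−13.14)²/13.14 + (30−24.75)²/24.75 + (17−17.11)²/17.11 + (27−16.01)²/16.01 + (21−30.15)²/30.15 + (19−20.84)²/20.84 = 16.8859
df = 4
p-value (upper-tail) = 0.00203
At α=0.05: p < α → reject H₀

reject H₀: yes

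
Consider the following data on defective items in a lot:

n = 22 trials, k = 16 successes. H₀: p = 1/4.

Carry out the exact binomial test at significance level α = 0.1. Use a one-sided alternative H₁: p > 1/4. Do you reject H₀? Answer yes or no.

reject H₀: yes

Exact binomial: n=22, k=16, p₀=1/4=0.2500
P(X≥16) from Σ C(n,i)·p₀^i·(1−p₀)^(n−i)
p-value (one-sided, H₁ greater) = 0.00000
At α=0.1: p < α → reject H₀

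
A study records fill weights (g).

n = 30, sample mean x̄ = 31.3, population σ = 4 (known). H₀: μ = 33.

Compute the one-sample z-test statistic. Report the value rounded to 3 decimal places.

test statistic = -2.328

SE = σ/√n = 4/√30 = 0.7303
z = (x̄−μ₀)/SE = (31.3−33)/0.7303 = -2.3278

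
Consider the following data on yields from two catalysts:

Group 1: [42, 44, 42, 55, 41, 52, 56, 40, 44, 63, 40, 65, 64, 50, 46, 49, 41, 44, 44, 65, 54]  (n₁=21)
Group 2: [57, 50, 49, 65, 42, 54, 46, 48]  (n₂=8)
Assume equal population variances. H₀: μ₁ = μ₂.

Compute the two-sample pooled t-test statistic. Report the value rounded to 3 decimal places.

test statistic = -0.517

x̄₁=49.571, s₁=8.784, n₁=21
x̄₂=51.375, s₂=7.170, n₂=8
s_p² = [20·8.784² + 7·7.170²]/27 = 70.4821
SE = √(s_p²·(1/21+1/8)) = 3.4881
t = (49.571−51.375)/3.4881 = -0.5171
df = 27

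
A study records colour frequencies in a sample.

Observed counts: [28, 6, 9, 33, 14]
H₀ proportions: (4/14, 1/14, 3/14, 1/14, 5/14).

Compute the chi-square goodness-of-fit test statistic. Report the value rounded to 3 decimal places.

test statistic = 125.787

n = 90; E_i = n·p_i = [25.71, 6.43, 19.29, 6.43, 32.14]
χ² = (28−25.71)²/25.71 + (6−6.43)²/6.43 + (9−19.29)²/19.29 + (33−6.43)²/6.43 + (14−32.14)²/32.14 = 125.7867
df = 4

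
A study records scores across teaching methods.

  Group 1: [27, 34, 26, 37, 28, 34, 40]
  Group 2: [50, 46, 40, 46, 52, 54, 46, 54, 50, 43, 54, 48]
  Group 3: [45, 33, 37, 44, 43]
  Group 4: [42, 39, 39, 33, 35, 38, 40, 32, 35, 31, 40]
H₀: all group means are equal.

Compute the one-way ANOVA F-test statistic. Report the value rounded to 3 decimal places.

Group means [32.29, 48.58, 40.40, 36.73], grand mean 40.429
SSB = Σnᵢ(x̄ᵢ−x̄)² = 1412.844; SSW = ΣΣ(x−x̄ᵢ)² = 645.727
MSB = 1412.844/3 = 470.9481; MSW = 645.727/31 = 20.8299
F = MSB/MSW = 22.6092
df = (3, 31)

test statistic = 22.609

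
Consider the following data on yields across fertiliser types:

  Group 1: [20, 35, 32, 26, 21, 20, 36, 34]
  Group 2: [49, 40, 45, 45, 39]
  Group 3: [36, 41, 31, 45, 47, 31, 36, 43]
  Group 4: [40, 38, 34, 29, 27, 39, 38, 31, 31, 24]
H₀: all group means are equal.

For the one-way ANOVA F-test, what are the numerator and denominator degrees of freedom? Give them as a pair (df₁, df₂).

k = 4 groups, N = 31 total
df = (k−1, N−k) = (4−1, 31−4) = (3, 27)

degrees of freedom = [3, 27]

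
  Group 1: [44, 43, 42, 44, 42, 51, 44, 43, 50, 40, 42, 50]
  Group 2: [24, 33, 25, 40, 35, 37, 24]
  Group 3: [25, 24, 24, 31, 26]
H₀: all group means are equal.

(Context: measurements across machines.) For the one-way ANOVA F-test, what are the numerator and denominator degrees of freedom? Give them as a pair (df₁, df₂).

degrees of freedom = [2, 21]

k = 3 groups, N = 24 total
df = (k−1, N−k) = (3−1, 24−3) = (2, 21)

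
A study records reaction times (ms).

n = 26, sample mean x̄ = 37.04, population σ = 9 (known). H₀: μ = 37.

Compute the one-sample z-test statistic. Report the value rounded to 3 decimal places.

SE = σ/√n = 9/√26 = 1.7650
z = (x̄−μ₀)/SE = (37.04−37)/1.7650 = 0.0227

test statistic = 0.023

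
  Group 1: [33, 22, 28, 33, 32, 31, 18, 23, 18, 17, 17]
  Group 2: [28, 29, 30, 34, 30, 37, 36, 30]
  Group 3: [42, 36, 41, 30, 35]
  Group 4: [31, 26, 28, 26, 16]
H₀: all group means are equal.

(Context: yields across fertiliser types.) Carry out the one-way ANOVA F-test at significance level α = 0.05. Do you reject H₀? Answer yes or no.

Group means [24.73, 31.75, 36.80, 25.40], grand mean 28.862
SSB = Σnᵢ(x̄ᵢ−x̄)² = 629.766; SSW = ΣΣ(x−x̄ᵢ)² = 763.682
MSB = 629.766/3 = 209.9222; MSW = 763.682/25 = 30.5473
F = MSB/MSW = 6.8720
df = (3, 25)
p-value (upper-tail) = 0.00157
At α=0.05: p < α → reject H₀

reject H₀: yes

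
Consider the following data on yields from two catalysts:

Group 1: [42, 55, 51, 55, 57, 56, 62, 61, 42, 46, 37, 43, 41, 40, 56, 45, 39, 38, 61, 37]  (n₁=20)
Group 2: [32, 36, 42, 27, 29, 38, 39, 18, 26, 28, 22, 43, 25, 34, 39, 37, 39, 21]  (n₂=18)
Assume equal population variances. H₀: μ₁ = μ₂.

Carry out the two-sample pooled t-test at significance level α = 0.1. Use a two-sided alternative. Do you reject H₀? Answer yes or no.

reject H₀: yes

x̄₁=48.200, s₁=8.871, n₁=20
x̄₂=31.944, s₂=7.673, n₂=18
s_p² = [19·8.871² + 17·7.673²]/36 = 69.3373
SE = √(s_p²·(1/20+1/18)) = 2.7054
t = (48.200−31.944)/2.7054 = 6.0087
df = 36
p-value (two-sided) = 0.00000
At α=0.1: p < α → reject H₀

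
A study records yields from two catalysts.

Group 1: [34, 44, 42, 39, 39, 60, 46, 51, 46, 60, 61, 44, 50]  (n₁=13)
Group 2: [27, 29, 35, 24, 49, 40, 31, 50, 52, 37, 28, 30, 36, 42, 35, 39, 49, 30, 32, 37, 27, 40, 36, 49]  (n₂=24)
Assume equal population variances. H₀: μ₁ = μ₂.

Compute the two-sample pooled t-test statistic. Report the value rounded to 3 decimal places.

x̄₁=47.385, s₁=8.656, n₁=13
x̄₂=36.833, s₂=8.223, n₂=24
s_p² = [12·8.656² + 23·8.223²]/35 = 70.1260
SE = √(s_p²·(1/13+1/24)) = 2.8838
t = (47.385−36.833)/2.8838 = 3.6588
df = 35

test statistic = 3.659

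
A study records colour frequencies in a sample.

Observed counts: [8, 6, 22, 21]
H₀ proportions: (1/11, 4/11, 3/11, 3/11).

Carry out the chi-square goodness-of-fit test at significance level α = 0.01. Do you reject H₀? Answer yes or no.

n = 57; E_i = n·p_i = [5.18, 20.73, 15.55, 15.55]
χ² = (8−5.18)²/5.18 + (6−20.73)²/20.73 + (22−15.55)²/15.55 + (21−15.55)²/15.55 = 16.5906
df = 3
p-value (upper-tail) = 0.00086
At α=0.01: p < α → reject H₀

reject H₀: yes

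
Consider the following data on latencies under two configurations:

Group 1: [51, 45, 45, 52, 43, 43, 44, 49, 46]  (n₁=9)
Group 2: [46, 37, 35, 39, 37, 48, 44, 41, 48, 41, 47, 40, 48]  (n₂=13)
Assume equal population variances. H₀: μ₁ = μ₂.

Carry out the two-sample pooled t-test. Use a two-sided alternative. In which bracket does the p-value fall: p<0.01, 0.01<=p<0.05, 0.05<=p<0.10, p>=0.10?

x̄₁=46.444, s₁=3.395, n₁=9
x̄₂=42.385, s₂=4.700, n₂=13
s_p² = [8·3.395² + 12·4.700²]/20 = 17.8650
SE = √(s_p²·(1/9+1/13)) = 1.8328
t = (46.444−42.385)/1.8328 = 2.2151
df = 20
p-value (two-sided) = 0.03853
→ bracket: 0.01<=p<0.05

p-value bracket: 0.01<=p<0.05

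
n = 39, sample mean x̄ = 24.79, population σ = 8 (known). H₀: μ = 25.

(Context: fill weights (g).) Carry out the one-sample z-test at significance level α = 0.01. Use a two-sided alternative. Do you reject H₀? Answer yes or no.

SE = σ/√n = 8/√39 = 1.2810
z = (x̄−μ₀)/SE = (24.79−25)/1.2810 = -0.1639
p-value (two-sided) = 0.86979
At α=0.01: p ≥ α → fail to reject H₀

reject H₀: no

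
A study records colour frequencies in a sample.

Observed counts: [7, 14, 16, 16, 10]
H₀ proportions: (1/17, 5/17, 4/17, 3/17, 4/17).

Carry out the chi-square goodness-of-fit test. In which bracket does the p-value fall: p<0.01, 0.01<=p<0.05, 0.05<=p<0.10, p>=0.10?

p-value bracket: 0.05<=p<0.10

n = 63; E_i = n·p_i = [3.71, 18.53, 14.82, 11.12, 14.82]
χ² = (7−3.71)²/3.71 + (14−18.53)²/18.53 + (16−14.82)²/14.82 + (16−11.12)²/11.12 + (10−14.82)²/14.82 = 7.8423
df = 4
p-value (upper-tail) = 0.09753
→ bracket: 0.05<=p<0.10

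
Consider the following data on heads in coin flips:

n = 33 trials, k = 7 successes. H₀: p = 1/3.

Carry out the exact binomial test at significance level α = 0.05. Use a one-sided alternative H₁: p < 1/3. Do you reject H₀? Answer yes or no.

Exact binomial: n=33, k=7, p₀=1/3=0.3333
P(X≤7) from Σ C(n,i)·p₀^i·(1−p₀)^(n−i)
p-value (one-sided, H₁ less) = 0.09501
At α=0.05: p ≥ α → fail to reject H₀

reject H₀: no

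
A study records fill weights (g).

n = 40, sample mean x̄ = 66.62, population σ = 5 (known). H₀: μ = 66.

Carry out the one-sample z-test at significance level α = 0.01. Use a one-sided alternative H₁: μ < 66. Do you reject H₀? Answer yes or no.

reject H₀: no

SE = σ/√n = 5/√40 = 0.7906
z = (x̄−μ₀)/SE = (66.62−66)/0.7906 = 0.7842
p-value (one-sided, H₁ less) = 0.78355
At α=0.01: p ≥ α → fail to reject H₀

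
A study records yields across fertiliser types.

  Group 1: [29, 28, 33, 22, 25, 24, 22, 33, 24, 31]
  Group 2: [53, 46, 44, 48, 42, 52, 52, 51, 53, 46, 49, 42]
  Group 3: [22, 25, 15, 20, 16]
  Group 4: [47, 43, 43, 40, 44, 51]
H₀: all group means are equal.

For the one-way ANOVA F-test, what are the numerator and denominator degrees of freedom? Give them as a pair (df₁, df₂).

k = 4 groups, N = 33 total
df = (k−1, N−k) = (4−1, 33−4) = (3, 29)

degrees of freedom = [3, 29]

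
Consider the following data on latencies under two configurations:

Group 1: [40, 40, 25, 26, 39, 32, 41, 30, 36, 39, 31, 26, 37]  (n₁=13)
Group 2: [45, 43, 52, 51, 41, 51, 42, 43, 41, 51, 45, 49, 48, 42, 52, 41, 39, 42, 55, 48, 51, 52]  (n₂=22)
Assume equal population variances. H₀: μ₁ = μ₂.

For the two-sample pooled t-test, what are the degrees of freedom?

df = n₁ + n₂ − 2 = 13 + 22 − 2 = 33

degrees of freedom = 33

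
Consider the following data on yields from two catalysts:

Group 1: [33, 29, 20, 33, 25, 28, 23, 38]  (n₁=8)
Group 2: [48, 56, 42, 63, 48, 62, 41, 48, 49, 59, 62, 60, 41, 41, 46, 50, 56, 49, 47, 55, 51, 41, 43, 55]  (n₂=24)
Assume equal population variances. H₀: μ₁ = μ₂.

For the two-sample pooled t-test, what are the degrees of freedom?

df = n₁ + n₂ − 2 = 8 + 24 − 2 = 30

degrees of freedom = 30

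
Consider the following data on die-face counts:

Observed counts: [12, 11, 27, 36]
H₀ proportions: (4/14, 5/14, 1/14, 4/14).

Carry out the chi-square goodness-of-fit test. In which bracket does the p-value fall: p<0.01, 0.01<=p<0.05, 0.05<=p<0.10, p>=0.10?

p-value bracket: p<0.01

n = 86; E_i = n·p_i = [24.57, 30.71, 6.14, 24.57]
χ² = (12−24.57)²/24.57 + (11−30.71)²/30.71 + (27−6.14)²/6.14 + (36−24.57)²/24.57 = 95.2186
df = 3
p-value (upper-tail) = 0.00000
→ bracket: p<0.01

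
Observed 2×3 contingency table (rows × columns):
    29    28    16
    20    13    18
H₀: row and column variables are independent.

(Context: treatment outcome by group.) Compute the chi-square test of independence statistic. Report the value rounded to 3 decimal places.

test statistic = 3.464

Row totals [73, 51], col totals [49, 41, 34], n=124
χ² = (29−28.85)²/28.85 + (28−24.14)²/24.14 + (16−20.02)²/20.02 + (20−20.15)²/20.15 + (13−16.86)²/16.86 + (18−13.98)²/13.98 = 3.4643
df = 2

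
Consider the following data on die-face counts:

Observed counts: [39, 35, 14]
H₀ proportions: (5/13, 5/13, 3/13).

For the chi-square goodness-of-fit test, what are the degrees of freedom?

degrees of freedom = 2

df = k − 1 = 3 − 1 = 2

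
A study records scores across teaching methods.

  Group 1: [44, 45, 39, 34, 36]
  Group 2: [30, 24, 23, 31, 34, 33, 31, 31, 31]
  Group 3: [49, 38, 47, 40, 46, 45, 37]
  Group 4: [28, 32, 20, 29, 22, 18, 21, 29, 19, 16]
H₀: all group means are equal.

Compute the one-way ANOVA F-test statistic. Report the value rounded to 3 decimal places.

Group means [39.60, 29.78, 43.14, 23.40], grand mean 32.323
SSB = Σnᵢ(x̄ᵢ−x̄)² = 1938.761; SSW = ΣΣ(x−x̄ᵢ)² = 622.013
MSB = 1938.761/3 = 646.2538; MSW = 622.013/27 = 23.0375
F = MSB/MSW = 28.0522
df = (3, 27)

test statistic = 28.052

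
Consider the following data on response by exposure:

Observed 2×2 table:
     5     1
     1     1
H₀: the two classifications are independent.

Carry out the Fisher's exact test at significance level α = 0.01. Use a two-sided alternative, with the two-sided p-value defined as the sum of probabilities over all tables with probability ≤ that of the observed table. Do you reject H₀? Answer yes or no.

Margins: r₁=6, r₂=2, c₁=6, c₂=2, n=8
p_obs = C(6,5)·C(2,1)/C(8,6); sum pmf over tables with pmf ≤ p_obs
p-value (two-sided) = 0.46429
At α=0.01: p ≥ α → fail to reject H₀

reject H₀: no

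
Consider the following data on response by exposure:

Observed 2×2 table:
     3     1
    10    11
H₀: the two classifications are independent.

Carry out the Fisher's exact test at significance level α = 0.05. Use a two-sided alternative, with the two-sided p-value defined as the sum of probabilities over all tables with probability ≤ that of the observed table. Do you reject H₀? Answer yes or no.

Margins: r₁=4, r₂=21, c₁=13, c₂=12, n=25
p_obs = C(4,3)·C(21,10)/C(25,13); sum pmf over tables with pmf ≤ p_obs
p-value (two-sided) = 0.59304
At α=0.05: p ≥ α → fail to reject H₀

reject H₀: no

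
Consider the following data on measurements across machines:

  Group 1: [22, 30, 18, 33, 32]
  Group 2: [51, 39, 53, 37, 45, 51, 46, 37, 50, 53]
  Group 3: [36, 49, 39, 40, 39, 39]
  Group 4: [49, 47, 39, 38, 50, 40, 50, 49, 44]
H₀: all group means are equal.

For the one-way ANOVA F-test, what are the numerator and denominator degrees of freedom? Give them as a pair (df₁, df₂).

degrees of freedom = [3, 26]

k = 4 groups, N = 30 total
df = (k−1, N−k) = (4−1, 30−4) = (3, 26)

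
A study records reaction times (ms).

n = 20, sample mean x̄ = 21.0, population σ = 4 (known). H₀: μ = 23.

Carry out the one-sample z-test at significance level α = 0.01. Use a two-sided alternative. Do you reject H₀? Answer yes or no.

SE = σ/√n = 4/√20 = 0.8944
z = (x̄−μ₀)/SE = (21.0−23)/0.8944 = -2.2361
p-value (two-sided) = 0.02535
At α=0.01: p ≥ α → fail to reject H₀

reject H₀: no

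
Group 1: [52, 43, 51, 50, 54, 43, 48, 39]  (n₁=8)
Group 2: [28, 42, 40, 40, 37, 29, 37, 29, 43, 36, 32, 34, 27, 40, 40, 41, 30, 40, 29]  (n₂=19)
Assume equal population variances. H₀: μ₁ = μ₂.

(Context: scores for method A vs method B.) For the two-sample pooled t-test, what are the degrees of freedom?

df = n₁ + n₂ − 2 = 8 + 19 − 2 = 25

degrees of freedom = 25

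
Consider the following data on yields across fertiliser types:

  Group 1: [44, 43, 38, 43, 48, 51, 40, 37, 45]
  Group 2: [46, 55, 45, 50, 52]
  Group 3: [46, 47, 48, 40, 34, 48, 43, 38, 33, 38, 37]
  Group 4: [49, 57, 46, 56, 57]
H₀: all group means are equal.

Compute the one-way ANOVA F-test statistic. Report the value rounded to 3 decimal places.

Group means [43.22, 49.60, 41.09, 53.00], grand mean 45.133
SSB = Σnᵢ(x̄ᵢ−x̄)² = 621.802; SSW = ΣΣ(x−x̄ᵢ)² = 649.665
MSB = 621.802/3 = 207.2673; MSW = 649.665/26 = 24.9871
F = MSB/MSW = 8.2950
df = (3, 26)

test statistic = 8.295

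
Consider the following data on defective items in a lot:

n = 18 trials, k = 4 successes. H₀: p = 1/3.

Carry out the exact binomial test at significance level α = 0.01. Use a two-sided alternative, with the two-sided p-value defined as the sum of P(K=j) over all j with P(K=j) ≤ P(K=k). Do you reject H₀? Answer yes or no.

reject H₀: no

Exact binomial: n=18, k=4, p₀=1/3=0.3333
P(X=j) = C(n,j)·p₀^j·(1−p₀)^(n−j); p = Σ P(X=j) over j with P(X=j) ≤ P(X=4)
p-value (two-sided) = 0.45433
At α=0.01: p ≥ α → fail to reject H₀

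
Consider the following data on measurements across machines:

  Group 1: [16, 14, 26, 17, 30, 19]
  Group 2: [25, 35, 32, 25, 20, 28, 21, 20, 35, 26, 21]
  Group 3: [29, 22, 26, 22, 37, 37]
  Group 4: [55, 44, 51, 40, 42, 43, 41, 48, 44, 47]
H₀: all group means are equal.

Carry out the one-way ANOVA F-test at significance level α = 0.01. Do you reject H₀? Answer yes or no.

reject H₀: yes

Group means [20.33, 26.18, 28.83, 45.50], grand mean 31.455
SSB = Σnᵢ(x̄ᵢ−x̄)² = 3061.879; SSW = ΣΣ(x−x̄ᵢ)² = 960.303
MSB = 3061.879/3 = 1020.6263; MSW = 960.303/29 = 33.1139
F = MSB/MSW = 30.8217
df = (3, 29)
p-value (upper-tail) = 0.00000
At α=0.01: p < α → reject H₀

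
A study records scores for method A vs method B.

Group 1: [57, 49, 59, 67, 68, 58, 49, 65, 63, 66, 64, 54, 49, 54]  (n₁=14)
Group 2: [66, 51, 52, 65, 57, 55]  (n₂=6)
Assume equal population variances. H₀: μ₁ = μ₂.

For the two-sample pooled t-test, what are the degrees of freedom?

df = n₁ + n₂ − 2 = 14 + 6 − 2 = 18

degrees of freedom = 18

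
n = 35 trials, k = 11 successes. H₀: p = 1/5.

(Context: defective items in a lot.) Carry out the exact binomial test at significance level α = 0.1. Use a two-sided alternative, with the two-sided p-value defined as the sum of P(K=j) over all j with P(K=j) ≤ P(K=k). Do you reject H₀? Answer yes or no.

Exact binomial: n=35, k=11, p₀=1/5=0.2000
P(X=j) = C(n,j)·p₀^j·(1−p₀)^(n−j); p = Σ P(X=j) over j with P(X=j) ≤ P(X=11)
p-value (two-sided) = 0.09375
At α=0.1: p < α → reject H₀

reject H₀: yes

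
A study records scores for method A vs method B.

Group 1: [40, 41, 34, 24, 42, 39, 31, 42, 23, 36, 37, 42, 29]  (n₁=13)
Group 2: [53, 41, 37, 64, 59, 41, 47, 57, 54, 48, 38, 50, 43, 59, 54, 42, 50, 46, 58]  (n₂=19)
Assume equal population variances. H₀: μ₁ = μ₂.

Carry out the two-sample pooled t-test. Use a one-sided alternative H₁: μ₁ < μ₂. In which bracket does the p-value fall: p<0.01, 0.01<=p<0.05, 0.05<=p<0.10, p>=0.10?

x̄₁=35.385, s₁=6.740, n₁=13
x̄₂=49.526, s₂=7.905, n₂=19
s_p² = [12·6.740² + 18·7.905²]/30 = 55.6605
SE = √(s_p²·(1/13+1/19)) = 2.6853
t = (35.385−49.526)/2.6853 = -5.2663
df = 30
p-value (one-sided, H₁ less) = 0.00001
→ bracket: p<0.01

p-value bracket: p<0.01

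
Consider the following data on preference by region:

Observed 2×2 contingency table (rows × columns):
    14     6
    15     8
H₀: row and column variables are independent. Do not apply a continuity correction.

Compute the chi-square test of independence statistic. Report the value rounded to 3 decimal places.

Row totals [20, 23], col totals [29, 14], n=43
χ² = (14−13.49)²/13.49 + (6−6.51)²/6.51 + (15−15.51)²/15.51 + (8−7.49)²/7.49 = 0.1114
df = 1

test statistic = 0.111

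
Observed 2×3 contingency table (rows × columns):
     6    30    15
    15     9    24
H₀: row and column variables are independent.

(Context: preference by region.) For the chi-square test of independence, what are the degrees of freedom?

df = (r−1)(c−1) = (2−1)·(3−1) = 2

degrees of freedom = 2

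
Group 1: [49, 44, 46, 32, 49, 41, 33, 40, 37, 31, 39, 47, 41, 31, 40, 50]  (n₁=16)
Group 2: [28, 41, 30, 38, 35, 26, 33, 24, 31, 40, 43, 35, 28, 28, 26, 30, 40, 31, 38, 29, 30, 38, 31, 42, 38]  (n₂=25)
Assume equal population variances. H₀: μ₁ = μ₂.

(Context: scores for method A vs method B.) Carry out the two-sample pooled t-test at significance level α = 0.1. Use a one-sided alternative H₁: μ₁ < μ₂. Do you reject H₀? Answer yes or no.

reject H₀: no

x̄₁=40.625, s₁=6.551, n₁=16
x̄₂=33.320, s₂=5.618, n₂=25
s_p² = [15·6.551² + 24·5.618²]/39 = 35.9279
SE = √(s_p²·(1/16+1/25)) = 1.9190
t = (40.625−33.320)/1.9190 = 3.8066
df = 39
p-value (one-sided, H₁ less) = 0.99976
At α=0.1: p ≥ α → fail to reject H₀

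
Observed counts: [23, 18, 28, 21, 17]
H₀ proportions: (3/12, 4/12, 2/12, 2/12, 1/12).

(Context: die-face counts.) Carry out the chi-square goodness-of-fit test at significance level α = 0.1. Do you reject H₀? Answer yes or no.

n = 107; E_i = n·p_i = [26.75, 35.67, 17.83, 17.83, 8.92]
χ² = (23−26.75)²/26.75 + (18−35.67)²/35.67 + (28−17.83)²/17.83 + (21−17.83)²/17.83 + (17−8.92)²/8.92 = 22.9626
df = 4
p-value (upper-tail) = 0.00013
At α=0.1: p < α → reject H₀

reject H₀: yes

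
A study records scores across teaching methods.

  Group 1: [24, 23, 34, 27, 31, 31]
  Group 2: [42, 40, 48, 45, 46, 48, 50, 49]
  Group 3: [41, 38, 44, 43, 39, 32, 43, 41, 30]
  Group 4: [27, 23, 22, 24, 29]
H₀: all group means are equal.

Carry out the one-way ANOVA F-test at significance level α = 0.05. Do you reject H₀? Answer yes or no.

reject H₀: yes

Group means [28.33, 46.00, 39.00, 25.00], grand mean 36.214
SSB = Σnᵢ(x̄ᵢ−x̄)² = 1837.381; SSW = ΣΣ(x−x̄ᵢ)² = 411.333
MSB = 1837.381/3 = 612.4603; MSW = 411.333/24 = 17.1389
F = MSB/MSW = 35.7351
df = (3, 24)
p-value (upper-tail) = 0.00000
At α=0.05: p < α → reject H₀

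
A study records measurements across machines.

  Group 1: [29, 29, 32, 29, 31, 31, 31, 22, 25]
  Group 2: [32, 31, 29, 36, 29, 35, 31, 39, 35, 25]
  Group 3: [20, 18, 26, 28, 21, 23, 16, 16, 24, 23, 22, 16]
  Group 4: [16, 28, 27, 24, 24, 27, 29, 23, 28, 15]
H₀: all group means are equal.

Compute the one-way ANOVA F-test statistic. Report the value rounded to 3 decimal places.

test statistic = 15.112

Group means [28.78, 32.20, 21.08, 24.10], grand mean 26.220
SSB = Σnᵢ(x̄ᵢ−x̄)² = 778.052; SSW = ΣΣ(x−x̄ᵢ)² = 634.972
MSB = 778.052/3 = 259.3507; MSW = 634.972/37 = 17.1614
F = MSB/MSW = 15.1124
df = (3, 37)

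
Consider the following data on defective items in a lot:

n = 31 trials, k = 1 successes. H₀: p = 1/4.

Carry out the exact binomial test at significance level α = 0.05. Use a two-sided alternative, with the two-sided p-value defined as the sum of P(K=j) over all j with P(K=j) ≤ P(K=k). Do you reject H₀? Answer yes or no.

Exact binomial: n=31, k=1, p₀=1/4=0.2500
P(X=j) = C(n,j)·p₀^j·(1−p₀)^(n−j); p = Σ P(X=j) over j with P(X=j) ≤ P(X=1)
p-value (two-sided) = 0.00282
At α=0.05: p < α → reject H₀

reject H₀: yes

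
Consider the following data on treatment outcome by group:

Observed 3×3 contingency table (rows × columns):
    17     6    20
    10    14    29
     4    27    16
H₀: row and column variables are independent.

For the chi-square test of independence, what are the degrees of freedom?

degrees of freedom = 4

df = (r−1)(c−1) = (3−1)·(3−1) = 4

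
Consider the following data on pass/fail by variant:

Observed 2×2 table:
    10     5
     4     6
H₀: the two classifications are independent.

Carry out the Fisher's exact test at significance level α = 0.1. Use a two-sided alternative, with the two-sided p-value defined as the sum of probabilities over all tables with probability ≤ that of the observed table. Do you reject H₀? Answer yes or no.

reject H₀: no

Margins: r₁=15, r₂=10, c₁=14, c₂=11, n=25
p_obs = C(15,10)·C(10,4)/C(25,14); sum pmf over tables with pmf ≤ p_obs
p-value (two-sided) = 0.24063
At α=0.1: p ≥ α → fail to reject H₀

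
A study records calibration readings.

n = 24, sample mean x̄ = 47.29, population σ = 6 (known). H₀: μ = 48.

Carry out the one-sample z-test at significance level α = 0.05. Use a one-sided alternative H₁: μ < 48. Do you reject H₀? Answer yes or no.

reject H₀: no

SE = σ/√n = 6/√24 = 1.2247
z = (x̄−μ₀)/SE = (47.29−48)/1.2247 = -0.5797
p-value (one-sided, H₁ less) = 0.28105
At α=0.05: p ≥ α → fail to reject H₀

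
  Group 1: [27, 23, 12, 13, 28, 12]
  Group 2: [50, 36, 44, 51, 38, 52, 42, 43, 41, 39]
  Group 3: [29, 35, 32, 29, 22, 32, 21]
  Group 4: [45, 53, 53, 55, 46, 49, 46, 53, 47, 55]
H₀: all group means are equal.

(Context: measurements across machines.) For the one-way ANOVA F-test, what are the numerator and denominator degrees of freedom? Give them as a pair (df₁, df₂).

k = 4 groups, N = 33 total
df = (k−1, N−k) = (4−1, 33−4) = (3, 29)

degrees of freedom = [3, 29]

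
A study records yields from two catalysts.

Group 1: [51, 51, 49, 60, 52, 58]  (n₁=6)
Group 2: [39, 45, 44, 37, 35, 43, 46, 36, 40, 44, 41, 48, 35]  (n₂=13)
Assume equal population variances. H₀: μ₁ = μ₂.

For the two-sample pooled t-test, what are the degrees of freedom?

degrees of freedom = 17

df = n₁ + n₂ − 2 = 6 + 13 − 2 = 17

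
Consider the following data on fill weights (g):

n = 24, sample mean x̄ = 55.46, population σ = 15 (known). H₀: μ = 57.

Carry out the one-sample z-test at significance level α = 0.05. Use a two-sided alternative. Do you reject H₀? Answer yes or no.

SE = σ/√n = 15/√24 = 3.0619
z = (x̄−μ₀)/SE = (55.46−57)/3.0619 = -0.5030
p-value (two-sided) = 0.61499
At α=0.05: p ≥ α → fail to reject H₀

reject H₀: no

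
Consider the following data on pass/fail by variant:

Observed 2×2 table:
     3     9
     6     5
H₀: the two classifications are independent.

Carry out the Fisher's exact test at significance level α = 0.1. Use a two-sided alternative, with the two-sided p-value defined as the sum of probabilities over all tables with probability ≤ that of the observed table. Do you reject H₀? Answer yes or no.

Margins: r₁=12, r₂=11, c₁=9, c₂=14, n=23
p_obs = C(12,3)·C(11,6)/C(23,9); sum pmf over tables with pmf ≤ p_obs
p-value (two-sided) = 0.21376
At α=0.1: p ≥ α → fail to reject H₀

reject H₀: no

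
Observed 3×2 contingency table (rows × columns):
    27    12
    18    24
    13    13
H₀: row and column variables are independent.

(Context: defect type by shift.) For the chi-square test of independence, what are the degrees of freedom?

df = (r−1)(c−1) = (3−1)·(2−1) = 2

degrees of freedom = 2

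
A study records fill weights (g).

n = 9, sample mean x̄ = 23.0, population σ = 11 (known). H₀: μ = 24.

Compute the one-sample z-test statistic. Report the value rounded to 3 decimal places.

SE = σ/√n = 11/√9 = 3.6667
z = (x̄−μ₀)/SE = (23.0−24)/3.6667 = -0.2727

test statistic = -0.273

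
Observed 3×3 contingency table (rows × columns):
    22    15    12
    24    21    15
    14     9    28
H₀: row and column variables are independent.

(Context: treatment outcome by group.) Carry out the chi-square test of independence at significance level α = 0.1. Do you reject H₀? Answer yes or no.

Row totals [49, 60, 51], col totals [60, 45, 55], n=160
χ² = (22−18.38)²/18.38 + (15−13.78)²/13.78 + (12−16.84)²/16.84 + (24−22.50)²/22.50 + (21−16.88)²/16.88 + (15−20.62)²/20.62 + (14−19.12)²/19.12 + (9−14.34)²/14.34 + (28−17.53)²/17.53 = 14.4738
df = 4
p-value (upper-tail) = 0.00593
At α=0.1: p < α → reject H₀

reject H₀: yes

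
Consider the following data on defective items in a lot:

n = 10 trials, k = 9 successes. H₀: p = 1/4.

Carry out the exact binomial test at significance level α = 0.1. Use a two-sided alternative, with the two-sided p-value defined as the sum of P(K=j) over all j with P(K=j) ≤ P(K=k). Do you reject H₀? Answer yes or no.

reject H₀: yes

Exact binomial: n=10, k=9, p₀=1/4=0.2500
P(X=j) = C(n,j)·p₀^j·(1−p₀)^(n−j); p = Σ P(X=j) over j with P(X=j) ≤ P(X=9)
p-value (two-sided) = 0.00003
At α=0.1: p < α → reject H₀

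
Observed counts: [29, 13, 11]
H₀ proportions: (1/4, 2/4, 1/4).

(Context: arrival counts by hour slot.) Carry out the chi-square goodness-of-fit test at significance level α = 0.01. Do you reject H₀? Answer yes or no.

reject H₀: yes

n = 53; E_i = n·p_i = [13.25, 26.50, 13.25]
χ² = (29−13.25)²/13.25 + (13−26.50)²/26.50 + (11−13.25)²/13.25 = 25.9811
df = 2
p-value (upper-tail) = 0.00000
At α=0.01: p < α → reject H₀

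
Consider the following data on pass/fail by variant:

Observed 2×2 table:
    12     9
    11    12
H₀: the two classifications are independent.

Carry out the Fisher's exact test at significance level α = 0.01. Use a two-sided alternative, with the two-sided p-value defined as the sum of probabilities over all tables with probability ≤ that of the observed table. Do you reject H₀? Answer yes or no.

reject H₀: no

Margins: r₁=21, r₂=23, c₁=23, c₂=21, n=44
p_obs = C(21,12)·C(23,11)/C(44,23); sum pmf over tables with pmf ≤ p_obs
p-value (two-sided) = 0.56254
At α=0.01: p ≥ α → fail to reject H₀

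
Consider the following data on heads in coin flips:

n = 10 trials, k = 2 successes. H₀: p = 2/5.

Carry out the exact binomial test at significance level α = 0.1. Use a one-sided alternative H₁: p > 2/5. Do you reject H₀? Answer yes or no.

Exact binomial: n=10, k=2, p₀=2/5=0.4000
P(X≥2) from Σ C(n,i)·p₀^i·(1−p₀)^(n−i)
p-value (one-sided, H₁ greater) = 0.95364
At α=0.1: p ≥ α → fail to reject H₀

reject H₀: no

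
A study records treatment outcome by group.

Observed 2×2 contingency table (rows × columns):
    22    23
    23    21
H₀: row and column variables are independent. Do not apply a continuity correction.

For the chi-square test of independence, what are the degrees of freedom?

degrees of freedom = 1

df = (r−1)(c−1) = (2−1)·(2−1) = 1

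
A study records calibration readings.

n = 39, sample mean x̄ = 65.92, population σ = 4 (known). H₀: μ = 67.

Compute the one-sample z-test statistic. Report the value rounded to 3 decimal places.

test statistic = -1.686

SE = σ/√n = 4/√39 = 0.6405
z = (x̄−μ₀)/SE = (65.92−67)/0.6405 = -1.6861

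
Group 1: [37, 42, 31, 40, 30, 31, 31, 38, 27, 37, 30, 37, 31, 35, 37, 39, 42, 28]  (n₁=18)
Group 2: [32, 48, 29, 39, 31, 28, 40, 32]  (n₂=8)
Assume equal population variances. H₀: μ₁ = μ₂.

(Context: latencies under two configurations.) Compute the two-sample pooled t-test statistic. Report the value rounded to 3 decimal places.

test statistic = -0.114

x̄₁=34.611, s₁=4.779, n₁=18
x̄₂=34.875, s₂=6.854, n₂=8
s_p² = [17·4.779² + 7·6.854²]/24 = 29.8814
SE = √(s_p²·(1/18+1/8)) = 2.3228
t = (34.611−34.875)/2.3228 = -0.1136
df = 24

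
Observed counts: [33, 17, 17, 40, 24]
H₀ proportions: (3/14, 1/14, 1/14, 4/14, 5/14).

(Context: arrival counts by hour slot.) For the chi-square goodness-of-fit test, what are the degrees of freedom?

df = k − 1 = 5 − 1 = 4

degrees of freedom = 4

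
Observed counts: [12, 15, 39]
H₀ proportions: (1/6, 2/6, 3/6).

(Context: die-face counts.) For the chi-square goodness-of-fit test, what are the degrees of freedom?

degrees of freedom = 2

df = k − 1 = 3 − 1 = 2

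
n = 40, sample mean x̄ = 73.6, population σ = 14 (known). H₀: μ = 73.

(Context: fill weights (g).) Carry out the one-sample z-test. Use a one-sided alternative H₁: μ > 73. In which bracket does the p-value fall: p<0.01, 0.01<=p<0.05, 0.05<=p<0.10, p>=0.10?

p-value bracket: p>=0.10

SE = σ/√n = 14/√40 = 2.2136
z = (x̄−μ₀)/SE = (73.6−73)/2.2136 = 0.2711
p-value (one-sided, H₁ greater) = 0.39318
→ bracket: p>=0.10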